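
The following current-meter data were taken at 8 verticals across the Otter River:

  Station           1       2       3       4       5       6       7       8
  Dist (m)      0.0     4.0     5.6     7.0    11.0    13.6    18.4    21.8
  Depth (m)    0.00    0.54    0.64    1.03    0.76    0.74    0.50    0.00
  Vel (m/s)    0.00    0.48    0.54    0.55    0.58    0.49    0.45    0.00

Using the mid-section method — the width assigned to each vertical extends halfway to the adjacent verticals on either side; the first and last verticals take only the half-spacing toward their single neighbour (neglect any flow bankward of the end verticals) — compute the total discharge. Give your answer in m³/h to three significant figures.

w_2 = (5.6 − 0.0)/2 = 2.8 m; q_2 = 0.48 × 0.54 × 2.8 = 0.7258 m³/s
w_3 = (7.0 − 4.0)/2 = 1.5 m; q_3 = 0.54 × 0.64 × 1.5 = 0.5184 m³/s
w_4 = (11.0 − 5.6)/2 = 2.7 m; q_4 = 0.55 × 1.03 × 2.7 = 1.530 m³/s
w_5 = (13.6 − 7.0)/2 = 3.3 m; q_5 = 0.58 × 0.76 × 3.3 = 1.455 m³/s
w_6 = (18.4 − 11.0)/2 = 3.7 m; q_6 = 0.49 × 0.74 × 3.7 = 1.342 m³/s
w_7 = (21.8 − 13.6)/2 = 4.1 m; q_7 = 0.45 × 0.50 × 4.1 = 0.9225 m³/s
Stations 1, 8 contribute zero (depth or velocity is 0).
Q = Σ qᵢ = 6.492 m³/s
= 6.492 × 3600 = 23370 m³/h

23400 m³/h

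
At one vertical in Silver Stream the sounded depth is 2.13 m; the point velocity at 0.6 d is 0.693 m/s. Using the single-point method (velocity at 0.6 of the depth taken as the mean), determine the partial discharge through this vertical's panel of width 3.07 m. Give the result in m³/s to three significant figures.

4.53 m³/s

v̄ = v₀.₆ = 0.693 m/s
q = v̄ × d × w = 0.6930 × 2.13 × 3.07 = 4.532 m³/s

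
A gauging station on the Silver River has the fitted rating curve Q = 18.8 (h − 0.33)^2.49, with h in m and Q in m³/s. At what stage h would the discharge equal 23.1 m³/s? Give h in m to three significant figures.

1.42 m

h − h₀ = (Q/C)^(1/b) = (23.1/18.8)^(1/2.49) = 1.086 m
h = 0.33 + 1.086 = 1.416 m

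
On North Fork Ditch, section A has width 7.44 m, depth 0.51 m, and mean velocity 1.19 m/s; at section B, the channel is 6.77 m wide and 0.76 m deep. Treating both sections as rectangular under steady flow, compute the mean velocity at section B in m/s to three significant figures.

0.878 m/s

Q = A₁V₁ = (7.44×0.51) × 1.19 = 4.515 m³/s
A₂ = 6.77 × 0.76 = 5.145 m²
V₂ = Q/A₂ = 4.515/5.145 = 0.8776 m/s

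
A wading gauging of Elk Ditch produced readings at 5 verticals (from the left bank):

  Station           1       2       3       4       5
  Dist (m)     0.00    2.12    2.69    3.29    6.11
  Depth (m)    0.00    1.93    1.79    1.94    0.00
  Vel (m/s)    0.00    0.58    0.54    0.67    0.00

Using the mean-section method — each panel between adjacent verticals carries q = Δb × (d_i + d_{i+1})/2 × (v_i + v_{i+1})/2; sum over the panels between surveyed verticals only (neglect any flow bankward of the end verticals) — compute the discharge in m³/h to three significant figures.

Panel 1-2: Δb = 2.12 m, d̄ = (0.00+1.93)/2 = 0.965, v̄ = (0.00+0.58)/2 = 0.29 → q = 2.12×0.965×0.29 = 0.5933 m³/s
Panel 2-3: Δb = 0.57 m, d̄ = (1.93+1.79)/2 = 1.86, v̄ = (0.58+0.54)/2 = 0.56 → q = 0.57×1.86×0.56 = 0.5937 m³/s
Panel 3-4: Δb = 0.6 m, d̄ = (1.79+1.94)/2 = 1.865, v̄ = (0.54+0.67)/2 = 0.605 → q = 0.6×1.865×0.605 = 0.6770 m³/s
Panel 4-5: Δb = 2.82 m, d̄ = (1.94+0.00)/2 = 0.97, v̄ = (0.67+0.00)/2 = 0.335 → q = 2.82×0.97×0.335 = 0.9164 m³/s
Q = Σ q = 2.780 m³/s
= 2.780 × 3600 = 10010 m³/h

10000 m³/h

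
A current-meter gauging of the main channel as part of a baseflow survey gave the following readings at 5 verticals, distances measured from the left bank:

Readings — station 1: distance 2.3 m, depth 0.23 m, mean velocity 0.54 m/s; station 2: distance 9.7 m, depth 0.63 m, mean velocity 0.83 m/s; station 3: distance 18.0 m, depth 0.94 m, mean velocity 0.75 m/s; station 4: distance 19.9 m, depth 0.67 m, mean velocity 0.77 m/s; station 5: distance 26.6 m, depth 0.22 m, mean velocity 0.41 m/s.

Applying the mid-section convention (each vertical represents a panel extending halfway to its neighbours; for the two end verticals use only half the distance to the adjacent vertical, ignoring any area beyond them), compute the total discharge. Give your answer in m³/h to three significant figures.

w_1 = (9.7 − 2.3)/2 = 3.7 m; q_1 = 0.54 × 0.23 × 3.7 = 0.4595 m³/s
w_2 = (18.0 − 2.3)/2 = 7.85 m; q_2 = 0.83 × 0.63 × 7.85 = 4.105 m³/s
w_3 = (19.9 − 9.7)/2 = 5.1 m; q_3 = 0.75 × 0.94 × 5.1 = 3.596 m³/s
w_4 = (26.6 − 18.0)/2 = 4.3 m; q_4 = 0.77 × 0.67 × 4.3 = 2.218 m³/s
w_5 = (26.6 − 19.9)/2 = 3.35 m; q_5 = 0.41 × 0.22 × 3.35 = 0.3022 m³/s
Q = Σ qᵢ = 10.68 m³/s
= 10.68 × 3600 = 38450 m³/h

38400 m³/h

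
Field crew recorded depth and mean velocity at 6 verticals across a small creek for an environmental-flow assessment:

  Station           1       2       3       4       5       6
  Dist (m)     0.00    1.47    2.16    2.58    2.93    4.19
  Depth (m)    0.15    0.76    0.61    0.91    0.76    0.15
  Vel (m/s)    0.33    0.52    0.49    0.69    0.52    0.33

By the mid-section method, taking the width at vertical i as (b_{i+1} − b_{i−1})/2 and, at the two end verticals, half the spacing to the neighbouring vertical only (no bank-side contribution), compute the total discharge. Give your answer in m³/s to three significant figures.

1.22 m³/s

w_1 = (1.47 − 0.00)/2 = 0.735 m; q_1 = 0.33 × 0.15 × 0.735 = 0.03638 m³/s
w_2 = (2.16 − 0.00)/2 = 1.08 m; q_2 = 0.52 × 0.76 × 1.08 = 0.4268 m³/s
w_3 = (2.58 − 1.47)/2 = 0.555 m; q_3 = 0.49 × 0.61 × 0.555 = 0.1659 m³/s
w_4 = (2.93 − 2.16)/2 = 0.385 m; q_4 = 0.69 × 0.91 × 0.385 = 0.2417 m³/s
w_5 = (4.19 − 2.58)/2 = 0.805 m; q_5 = 0.52 × 0.76 × 0.805 = 0.3181 m³/s
w_6 = (4.19 − 2.93)/2 = 0.63 m; q_6 = 0.33 × 0.15 × 0.63 = 0.03119 m³/s
Q = Σ qᵢ = 1.220 m³/s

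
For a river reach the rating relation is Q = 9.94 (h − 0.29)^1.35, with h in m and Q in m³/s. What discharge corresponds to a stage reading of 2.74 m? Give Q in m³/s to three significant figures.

33.3 m³/s

Q = 9.94 × (2.74 − 0.29)^1.35 = 9.94 × 2.45^1.35 = 33.32 m³/s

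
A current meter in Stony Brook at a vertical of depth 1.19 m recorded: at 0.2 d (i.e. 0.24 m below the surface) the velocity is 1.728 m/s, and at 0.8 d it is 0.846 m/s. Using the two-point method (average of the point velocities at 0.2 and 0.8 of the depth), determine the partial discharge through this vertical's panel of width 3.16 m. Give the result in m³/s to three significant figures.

v̄ = (1.728 + 0.846) / 2 = 1.287 m/s
q = v̄ × d × w = 1.287 × 1.19 × 3.16 = 4.840 m³/s

4.84 m³/s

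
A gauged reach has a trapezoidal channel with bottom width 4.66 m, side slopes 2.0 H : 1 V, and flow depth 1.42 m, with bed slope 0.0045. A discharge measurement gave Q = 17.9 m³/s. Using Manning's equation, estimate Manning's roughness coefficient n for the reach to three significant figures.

A = (b + z·y)·y = (4.66 + 2.0×1.42)×1.42 = 10.65 m²
P = b + 2y√(1+z²) = 4.66 + 2×1.42×√(1+2.0²) = 11.01 m
R = A/P = 10.65/11.01 = 0.9673 m
n = (1/Q)·A·R^(2/3)·S^(1/2) = (1/17.9) × 10.65 × 0.9781 × 0.06708 = 0.03904

0.0390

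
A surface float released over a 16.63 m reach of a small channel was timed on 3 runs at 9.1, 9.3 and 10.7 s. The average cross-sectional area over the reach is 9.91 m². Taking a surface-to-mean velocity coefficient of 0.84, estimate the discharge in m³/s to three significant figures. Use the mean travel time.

t̄ = (9.1 + 9.3 + 10.7) / 3 = 9.7 s
v_surface = L / t̄ = 16.63 / 9.7 = 1.714 m/s
v_mean = 0.84 × 1.714 = 1.440 m/s
Q = A × v_mean = 9.91 × 1.440 = 14.27 m³/s

14.3 m³/s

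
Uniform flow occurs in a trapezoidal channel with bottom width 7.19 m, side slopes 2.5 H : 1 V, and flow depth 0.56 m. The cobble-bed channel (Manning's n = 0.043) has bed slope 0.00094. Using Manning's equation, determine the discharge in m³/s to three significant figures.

2.08 m³/s

A = (b + z·y)·y = (7.19 + 2.5×0.56)×0.56 = 4.810 m²
P = b + 2y√(1+z²) = 7.19 + 2×0.56×√(1+2.5²) = 10.21 m
R = A/P = 4.810/10.21 = 0.4713 m
Q = (1/n)·A·R^(2/3)·S^(1/2) = (1/0.043) × 4.810 × 0.4713^(2/3) × 0.00094^(1/2) = 2.077 m³/s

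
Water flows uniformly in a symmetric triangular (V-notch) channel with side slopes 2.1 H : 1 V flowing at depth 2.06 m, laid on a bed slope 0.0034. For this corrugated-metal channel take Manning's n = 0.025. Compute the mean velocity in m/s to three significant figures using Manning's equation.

2.22 m/s

A = z·y² = 2.1×2.06² = 8.912 m²
P = 2y√(1+z²) = 2×2.06×√(1+2.1²) = 9.583 m
R = A/P = 8.912/9.583 = 0.9299 m
Q = (1/n)·A·R^(2/3)·S^(1/2) = (1/0.025) × 8.912 × 0.9299^(2/3) × 0.0034^(1/2) = 19.80 m³/s
V = Q/A = 19.80/8.912 = 2.222 m/s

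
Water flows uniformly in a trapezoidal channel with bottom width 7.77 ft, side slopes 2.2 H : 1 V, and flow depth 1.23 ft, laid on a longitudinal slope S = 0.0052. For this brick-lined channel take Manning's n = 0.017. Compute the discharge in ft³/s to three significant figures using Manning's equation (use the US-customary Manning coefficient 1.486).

77.9 ft³/s

A = (b + z·y)·y = (7.77 + 2.2×1.23)×1.23 = 12.89 ft²
P = b + 2y√(1+z²) = 7.77 + 2×1.23×√(1+2.2²) = 13.71 ft
R = A/P = 12.89/13.71 = 0.9395 ft
Q = (1.486/n)·A·R^(2/3)·S^(1/2) = (1.486/0.017) × 12.89 × 0.9395^(2/3) × 0.0052^(1/2) = 77.91 ft³/s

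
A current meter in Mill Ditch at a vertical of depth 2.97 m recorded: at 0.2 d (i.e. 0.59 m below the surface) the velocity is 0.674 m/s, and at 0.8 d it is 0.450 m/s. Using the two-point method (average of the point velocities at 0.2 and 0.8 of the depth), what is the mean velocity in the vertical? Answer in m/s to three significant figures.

0.562 m/s

v̄ = (0.674 + 0.450) / 2 = 0.5620 m/s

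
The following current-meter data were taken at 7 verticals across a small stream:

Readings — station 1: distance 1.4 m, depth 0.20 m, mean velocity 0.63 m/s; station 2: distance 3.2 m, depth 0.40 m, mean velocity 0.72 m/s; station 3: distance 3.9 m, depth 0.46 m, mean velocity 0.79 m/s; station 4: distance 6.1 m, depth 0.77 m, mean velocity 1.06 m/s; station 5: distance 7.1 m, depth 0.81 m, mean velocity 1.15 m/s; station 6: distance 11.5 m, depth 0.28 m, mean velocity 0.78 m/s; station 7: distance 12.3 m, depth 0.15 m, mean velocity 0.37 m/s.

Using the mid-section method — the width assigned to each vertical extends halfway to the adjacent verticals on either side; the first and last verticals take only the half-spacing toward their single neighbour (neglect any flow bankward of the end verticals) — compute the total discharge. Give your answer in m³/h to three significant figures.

19500 m³/h

w_1 = (3.2 − 1.4)/2 = 0.9 m; q_1 = 0.63 × 0.20 × 0.9 = 0.1134 m³/s
w_2 = (3.9 − 1.4)/2 = 1.25 m; q_2 = 0.72 × 0.40 × 1.25 = 0.3600 m³/s
w_3 = (6.1 − 3.2)/2 = 1.45 m; q_3 = 0.79 × 0.46 × 1.45 = 0.5269 m³/s
w_4 = (7.1 − 3.9)/2 = 1.6 m; q_4 = 1.06 × 0.77 × 1.6 = 1.306 m³/s
w_5 = (11.5 − 6.1)/2 = 2.7 m; q_5 = 1.15 × 0.81 × 2.7 = 2.515 m³/s
w_6 = (12.3 − 7.1)/2 = 2.6 m; q_6 = 0.78 × 0.28 × 2.6 = 0.5678 m³/s
w_7 = (12.3 − 11.5)/2 = 0.4 m; q_7 = 0.37 × 0.15 × 0.4 = 0.02220 m³/s
Q = Σ qᵢ = 5.411 m³/s
= 5.411 × 3600 = 19480 m³/h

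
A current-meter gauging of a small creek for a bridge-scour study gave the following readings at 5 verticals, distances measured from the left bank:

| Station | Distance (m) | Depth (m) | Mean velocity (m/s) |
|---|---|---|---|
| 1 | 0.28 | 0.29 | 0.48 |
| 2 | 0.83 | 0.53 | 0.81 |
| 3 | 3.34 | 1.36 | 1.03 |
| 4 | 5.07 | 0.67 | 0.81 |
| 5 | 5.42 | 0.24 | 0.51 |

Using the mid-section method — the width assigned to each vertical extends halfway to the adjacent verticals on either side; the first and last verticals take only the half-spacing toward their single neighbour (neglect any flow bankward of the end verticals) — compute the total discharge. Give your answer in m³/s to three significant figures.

4.25 m³/s

w_1 = (0.83 − 0.28)/2 = 0.275 m; q_1 = 0.48 × 0.29 × 0.275 = 0.03828 m³/s
w_2 = (3.34 − 0.28)/2 = 1.53 m; q_2 = 0.81 × 0.53 × 1.53 = 0.6568 m³/s
w_3 = (5.07 − 0.83)/2 = 2.12 m; q_3 = 1.03 × 1.36 × 2.12 = 2.970 m³/s
w_4 = (5.42 − 3.34)/2 = 1.04 m; q_4 = 0.81 × 0.67 × 1.04 = 0.5644 m³/s
w_5 = (5.42 − 5.07)/2 = 0.175 m; q_5 = 0.51 × 0.24 × 0.175 = 0.02142 m³/s
Q = Σ qᵢ = 4.251 m³/s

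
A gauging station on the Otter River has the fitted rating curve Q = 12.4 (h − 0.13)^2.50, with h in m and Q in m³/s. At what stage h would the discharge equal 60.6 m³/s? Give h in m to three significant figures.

h − h₀ = (Q/C)^(1/b) = (60.6/12.4)^(1/2.50) = 1.886 m
h = 0.13 + 1.886 = 2.016 m

2.02 m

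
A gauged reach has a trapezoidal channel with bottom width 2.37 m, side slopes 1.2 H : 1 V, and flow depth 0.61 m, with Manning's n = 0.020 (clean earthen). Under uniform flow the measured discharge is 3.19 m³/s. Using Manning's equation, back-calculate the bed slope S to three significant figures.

A = (b + z·y)·y = (2.37 + 1.2×0.61)×0.61 = 1.892 m²
P = b + 2y√(1+z²) = 2.37 + 2×0.61×√(1+1.2²) = 4.276 m
R = A/P = 1.892/4.276 = 0.4426 m
S = (Q·n / (1·A·R^(2/3)))² = (3.19×0.020 / (1×1.892×0.5807))² = 0.003371

0.00337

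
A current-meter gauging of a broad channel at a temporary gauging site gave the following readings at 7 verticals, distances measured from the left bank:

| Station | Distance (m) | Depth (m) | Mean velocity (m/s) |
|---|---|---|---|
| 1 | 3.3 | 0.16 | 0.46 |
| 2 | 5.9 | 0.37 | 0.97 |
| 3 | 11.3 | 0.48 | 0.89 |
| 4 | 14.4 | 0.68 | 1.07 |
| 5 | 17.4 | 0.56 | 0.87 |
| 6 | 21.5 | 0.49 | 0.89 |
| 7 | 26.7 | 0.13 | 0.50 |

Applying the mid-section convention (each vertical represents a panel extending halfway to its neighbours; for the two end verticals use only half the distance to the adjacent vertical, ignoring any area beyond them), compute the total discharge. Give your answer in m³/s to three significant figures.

w_1 = (5.9 − 3.3)/2 = 1.3 m; q_1 = 0.46 × 0.16 × 1.3 = 0.09568 m³/s
w_2 = (11.3 − 3.3)/2 = 4 m; q_2 = 0.97 × 0.37 × 4 = 1.436 m³/s
w_3 = (14.4 − 5.9)/2 = 4.25 m; q_3 = 0.89 × 0.48 × 4.25 = 1.816 m³/s
w_4 = (17.4 − 11.3)/2 = 3.05 m; q_4 = 1.07 × 0.68 × 3.05 = 2.219 m³/s
w_5 = (21.5 − 14.4)/2 = 3.55 m; q_5 = 0.87 × 0.56 × 3.55 = 1.730 m³/s
w_6 = (26.7 − 17.4)/2 = 4.65 m; q_6 = 0.89 × 0.49 × 4.65 = 2.028 m³/s
w_7 = (26.7 − 21.5)/2 = 2.6 m; q_7 = 0.50 × 0.13 × 2.6 = 0.1690 m³/s
Q = Σ qᵢ = 9.492 m³/s

9.49 m³/s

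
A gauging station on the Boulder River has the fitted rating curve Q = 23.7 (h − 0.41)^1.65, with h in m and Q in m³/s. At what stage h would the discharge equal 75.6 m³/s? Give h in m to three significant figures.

h − h₀ = (Q/C)^(1/b) = (75.6/23.7)^(1/1.65) = 2.020 m
h = 0.41 + 2.020 = 2.430 m

2.43 m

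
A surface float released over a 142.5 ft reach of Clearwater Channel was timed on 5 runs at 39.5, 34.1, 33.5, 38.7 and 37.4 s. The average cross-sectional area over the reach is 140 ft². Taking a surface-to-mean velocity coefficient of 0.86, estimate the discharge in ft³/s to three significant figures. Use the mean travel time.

468 ft³/s

t̄ = (39.5 + 34.1 + 33.5 + 38.7 + 37.4) / 5 = 36.64 s
v_surface = L / t̄ = 142.5 / 36.64 = 3.889 ft/s
v_mean = 0.86 × 3.889 = 3.345 ft/s
Q = A × v_mean = 140 × 3.345 = 468.3 ft³/s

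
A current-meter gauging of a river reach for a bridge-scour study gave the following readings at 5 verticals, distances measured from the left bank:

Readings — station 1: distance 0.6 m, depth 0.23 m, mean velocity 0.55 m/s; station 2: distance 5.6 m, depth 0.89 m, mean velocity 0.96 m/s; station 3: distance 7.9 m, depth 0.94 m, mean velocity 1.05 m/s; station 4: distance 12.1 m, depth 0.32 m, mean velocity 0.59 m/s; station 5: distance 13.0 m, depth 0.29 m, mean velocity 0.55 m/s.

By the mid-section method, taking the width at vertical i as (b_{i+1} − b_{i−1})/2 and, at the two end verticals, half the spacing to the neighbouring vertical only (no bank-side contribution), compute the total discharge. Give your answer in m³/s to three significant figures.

w_1 = (5.6 − 0.6)/2 = 2.5 m; q_1 = 0.55 × 0.23 × 2.5 = 0.3163 m³/s
w_2 = (7.9 − 0.6)/2 = 3.65 m; q_2 = 0.96 × 0.89 × 3.65 = 3.119 m³/s
w_3 = (12.1 − 5.6)/2 = 3.25 m; q_3 = 1.05 × 0.94 × 3.25 = 3.208 m³/s
w_4 = (13.0 − 7.9)/2 = 2.55 m; q_4 = 0.59 × 0.32 × 2.55 = 0.4814 m³/s
w_5 = (13.0 − 12.1)/2 = 0.45 m; q_5 = 0.55 × 0.29 × 0.45 = 0.07178 m³/s
Q = Σ qᵢ = 7.196 m³/s

7.20 m³/s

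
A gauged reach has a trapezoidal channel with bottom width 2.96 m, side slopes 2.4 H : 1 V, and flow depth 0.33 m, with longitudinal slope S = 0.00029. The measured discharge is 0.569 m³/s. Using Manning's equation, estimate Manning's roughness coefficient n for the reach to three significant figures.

A = (b + z·y)·y = (2.96 + 2.4×0.33)×0.33 = 1.238 m²
P = b + 2y√(1+z²) = 2.96 + 2×0.33×√(1+2.4²) = 4.676 m
R = A/P = 1.238/4.676 = 0.2648 m
n = (1/Q)·A·R^(2/3)·S^(1/2) = (1/0.569) × 1.238 × 0.4124 × 0.01703 = 0.01528

0.0153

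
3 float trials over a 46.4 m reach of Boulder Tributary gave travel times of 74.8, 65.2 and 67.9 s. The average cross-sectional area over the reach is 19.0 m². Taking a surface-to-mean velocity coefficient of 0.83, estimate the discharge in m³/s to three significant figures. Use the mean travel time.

10.6 m³/s

t̄ = (74.8 + 65.2 + 67.9) / 3 = 69.3 s
v_surface = L / t̄ = 46.4 / 69.3 = 0.6696 m/s
v_mean = 0.83 × 0.6696 = 0.5557 m/s
Q = A × v_mean = 19.0 × 0.5557 = 10.56 m³/s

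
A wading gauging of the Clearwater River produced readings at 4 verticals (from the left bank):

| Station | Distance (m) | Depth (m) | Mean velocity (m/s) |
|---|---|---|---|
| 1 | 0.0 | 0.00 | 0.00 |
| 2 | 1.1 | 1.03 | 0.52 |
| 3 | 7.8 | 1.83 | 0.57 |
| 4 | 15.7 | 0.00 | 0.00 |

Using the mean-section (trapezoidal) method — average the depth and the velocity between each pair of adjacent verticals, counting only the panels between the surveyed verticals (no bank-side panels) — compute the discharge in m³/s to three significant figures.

Panel 1-2: Δb = 1.1 m, d̄ = (0.00+1.03)/2 = 0.515, v̄ = (0.00+0.52)/2 = 0.26 → q = 1.1×0.515×0.26 = 0.1473 m³/s
Panel 2-3: Δb = 6.7 m, d̄ = (1.03+1.83)/2 = 1.43, v̄ = (0.52+0.57)/2 = 0.545 → q = 6.7×1.43×0.545 = 5.222 m³/s
Panel 3-4: Δb = 7.9 m, d̄ = (1.83+0.00)/2 = 0.915, v̄ = (0.57+0.00)/2 = 0.285 → q = 7.9×0.915×0.285 = 2.060 m³/s
Q = Σ q = 7.429 m³/s

7.43 m³/s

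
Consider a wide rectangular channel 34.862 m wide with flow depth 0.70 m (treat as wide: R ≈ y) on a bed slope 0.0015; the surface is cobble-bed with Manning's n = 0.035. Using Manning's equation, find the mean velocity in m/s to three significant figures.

0.872 m/s

A = b·y = 34.862 × 0.70 = 24.40 m²
Wide channel: R ≈ y = 0.70 m
Q = (1/n)·A·R^(2/3)·S^(1/2) = (1/0.035) × 24.40 × 0.7000^(2/3) × 0.0015^(1/2) = 21.29 m³/s
V = Q/A = 21.29/24.40 = 0.8724 m/s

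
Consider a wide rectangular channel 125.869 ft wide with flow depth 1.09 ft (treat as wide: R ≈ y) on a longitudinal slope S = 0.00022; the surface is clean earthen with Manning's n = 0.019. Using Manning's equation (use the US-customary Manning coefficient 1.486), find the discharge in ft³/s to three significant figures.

169 ft³/s

A = b·y = 125.869 × 1.09 = 137.2 ft²
Wide channel: R ≈ y = 1.09 ft
Q = (1.486/n)·A·R^(2/3)·S^(1/2) = (1.486/0.019) × 137.2 × 1.090^(2/3) × 0.00022^(1/2) = 168.6 ft³/s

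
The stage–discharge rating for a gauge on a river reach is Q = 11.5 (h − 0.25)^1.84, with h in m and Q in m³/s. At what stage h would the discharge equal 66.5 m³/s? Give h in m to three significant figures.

h − h₀ = (Q/C)^(1/b) = (66.5/11.5)^(1/1.84) = 2.595 m
h = 0.25 + 2.595 = 2.845 m

2.85 m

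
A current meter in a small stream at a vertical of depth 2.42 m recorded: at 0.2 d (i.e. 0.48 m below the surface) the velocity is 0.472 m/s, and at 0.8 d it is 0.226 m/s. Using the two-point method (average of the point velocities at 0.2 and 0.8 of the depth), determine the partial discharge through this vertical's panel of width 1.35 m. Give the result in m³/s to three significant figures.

v̄ = (0.472 + 0.226) / 2 = 0.3490 m/s
q = v̄ × d × w = 0.3490 × 2.42 × 1.35 = 1.140 m³/s

1.14 m³/s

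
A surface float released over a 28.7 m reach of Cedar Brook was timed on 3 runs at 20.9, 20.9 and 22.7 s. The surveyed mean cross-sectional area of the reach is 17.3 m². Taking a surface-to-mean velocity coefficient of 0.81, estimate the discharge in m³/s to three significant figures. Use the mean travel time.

t̄ = (20.9 + 20.9 + 22.7) / 3 = 21.5 s
v_surface = L / t̄ = 28.7 / 21.5 = 1.335 m/s
v_mean = 0.81 × 1.335 = 1.081 m/s
Q = A × v_mean = 17.3 × 1.081 = 18.71 m³/s

18.7 m³/s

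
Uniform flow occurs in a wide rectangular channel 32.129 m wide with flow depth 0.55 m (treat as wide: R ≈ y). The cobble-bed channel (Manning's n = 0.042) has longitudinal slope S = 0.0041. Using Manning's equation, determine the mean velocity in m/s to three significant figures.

1.02 m/s

A = b·y = 32.129 × 0.55 = 17.67 m²
Wide channel: R ≈ y = 0.55 m
Q = (1/n)·A·R^(2/3)·S^(1/2) = (1/0.042) × 17.67 × 0.5500^(2/3) × 0.0041^(1/2) = 18.08 m³/s
V = Q/A = 18.08/17.67 = 1.023 m/s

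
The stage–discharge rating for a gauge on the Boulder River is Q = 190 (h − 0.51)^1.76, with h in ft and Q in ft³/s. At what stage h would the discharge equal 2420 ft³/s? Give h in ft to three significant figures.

4.75 ft

h − h₀ = (Q/C)^(1/b) = (2420/190)^(1/1.76) = 4.245 ft
h = 0.51 + 4.245 = 4.755 ft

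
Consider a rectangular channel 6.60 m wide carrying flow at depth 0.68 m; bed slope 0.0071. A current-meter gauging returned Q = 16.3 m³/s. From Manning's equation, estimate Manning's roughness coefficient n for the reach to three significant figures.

0.0158

A = b·y = 6.60 × 0.68 = 4.488 m²
P = b + 2y = 6.60 + 2×0.68 = 7.960 m
R = A/P = 4.488/7.960 = 0.5638 m
n = (1/Q)·A·R^(2/3)·S^(1/2) = (1/16.3) × 4.488 × 0.6825 × 0.08426 = 0.01583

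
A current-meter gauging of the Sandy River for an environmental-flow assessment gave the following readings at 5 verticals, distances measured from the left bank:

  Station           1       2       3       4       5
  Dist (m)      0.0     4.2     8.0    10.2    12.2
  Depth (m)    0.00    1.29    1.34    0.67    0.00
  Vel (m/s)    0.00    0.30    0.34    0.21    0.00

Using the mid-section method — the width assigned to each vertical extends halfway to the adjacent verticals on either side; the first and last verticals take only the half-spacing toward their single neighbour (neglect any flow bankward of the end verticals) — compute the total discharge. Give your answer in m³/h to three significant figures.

11600 m³/h

w_2 = (8.0 − 0.0)/2 = 4 m; q_2 = 0.30 × 1.29 × 4 = 1.548 m³/s
w_3 = (10.2 − 4.2)/2 = 3 m; q_3 = 0.34 × 1.34 × 3 = 1.367 m³/s
w_4 = (12.2 − 8.0)/2 = 2.1 m; q_4 = 0.21 × 0.67 × 2.1 = 0.2955 m³/s
Stations 1, 5 contribute zero (depth or velocity is 0).
Q = Σ qᵢ = 3.210 m³/s
= 3.210 × 3600 = 11560 m³/h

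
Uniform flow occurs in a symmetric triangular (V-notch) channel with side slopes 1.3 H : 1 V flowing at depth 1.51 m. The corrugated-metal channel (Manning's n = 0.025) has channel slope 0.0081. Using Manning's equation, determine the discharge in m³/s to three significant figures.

7.58 m³/s

A = z·y² = 1.3×1.51² = 2.964 m²
P = 2y√(1+z²) = 2×1.51×√(1+1.3²) = 4.953 m
R = A/P = 2.964/4.953 = 0.5984 m
Q = (1/n)·A·R^(2/3)·S^(1/2) = (1/0.025) × 2.964 × 0.5984^(2/3) × 0.0081^(1/2) = 7.578 m³/s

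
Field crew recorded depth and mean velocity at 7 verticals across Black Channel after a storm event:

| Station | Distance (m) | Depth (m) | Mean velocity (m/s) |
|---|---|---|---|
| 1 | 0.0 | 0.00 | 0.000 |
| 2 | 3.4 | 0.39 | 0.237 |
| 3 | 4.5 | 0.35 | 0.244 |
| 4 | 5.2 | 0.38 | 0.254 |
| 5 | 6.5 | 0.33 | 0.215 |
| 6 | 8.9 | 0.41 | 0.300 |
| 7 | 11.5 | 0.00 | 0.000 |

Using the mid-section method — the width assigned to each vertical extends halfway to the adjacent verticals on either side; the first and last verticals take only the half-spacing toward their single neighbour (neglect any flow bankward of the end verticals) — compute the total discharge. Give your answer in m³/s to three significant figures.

w_2 = (4.5 − 0.0)/2 = 2.25 m; q_2 = 0.237 × 0.39 × 2.25 = 0.2080 m³/s
w_3 = (5.2 − 3.4)/2 = 0.9 m; q_3 = 0.244 × 0.35 × 0.9 = 0.07686 m³/s
w_4 = (6.5 − 4.5)/2 = 1 m; q_4 = 0.254 × 0.38 × 1 = 0.09652 m³/s
w_5 = (8.9 − 5.2)/2 = 1.85 m; q_5 = 0.215 × 0.33 × 1.85 = 0.1313 m³/s
w_6 = (11.5 − 6.5)/2 = 2.5 m; q_6 = 0.300 × 0.41 × 2.5 = 0.3075 m³/s
Stations 1, 7 contribute zero (depth or velocity is 0).
Q = Σ qᵢ = 0.8201 m³/s

0.820 m³/s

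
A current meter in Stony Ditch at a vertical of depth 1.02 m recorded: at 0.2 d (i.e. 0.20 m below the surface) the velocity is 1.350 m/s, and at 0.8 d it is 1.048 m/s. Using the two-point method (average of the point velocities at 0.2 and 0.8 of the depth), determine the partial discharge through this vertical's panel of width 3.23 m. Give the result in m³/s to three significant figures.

v̄ = (1.350 + 1.048) / 2 = 1.199 m/s
q = v̄ × d × w = 1.199 × 1.02 × 3.23 = 3.950 m³/s

3.95 m³/s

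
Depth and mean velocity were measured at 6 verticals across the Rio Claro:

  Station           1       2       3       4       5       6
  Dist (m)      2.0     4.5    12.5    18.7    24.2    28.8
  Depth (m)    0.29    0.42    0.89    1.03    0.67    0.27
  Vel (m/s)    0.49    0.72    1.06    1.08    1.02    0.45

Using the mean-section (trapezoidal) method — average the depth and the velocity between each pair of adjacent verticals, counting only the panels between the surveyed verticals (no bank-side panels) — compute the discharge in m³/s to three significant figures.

18.1 m³/s

Panel 1-2: Δb = 2.5 m, d̄ = (0.29+0.42)/2 = 0.355, v̄ = (0.49+0.72)/2 = 0.605 → q = 2.5×0.355×0.605 = 0.5369 m³/s
Panel 2-3: Δb = 8 m, d̄ = (0.42+0.89)/2 = 0.655, v̄ = (0.72+1.06)/2 = 0.89 → q = 8×0.655×0.89 = 4.664 m³/s
Panel 3-4: Δb = 6.2 m, d̄ = (0.89+1.03)/2 = 0.96, v̄ = (1.06+1.08)/2 = 1.07 → q = 6.2×0.96×1.07 = 6.369 m³/s
Panel 4-5: Δb = 5.5 m, d̄ = (1.03+0.67)/2 = 0.85, v̄ = (1.08+1.02)/2 = 1.05 → q = 5.5×0.85×1.05 = 4.909 m³/s
Panel 5-6: Δb = 4.6 m, d̄ = (0.67+0.27)/2 = 0.47, v̄ = (1.02+0.45)/2 = 0.735 → q = 4.6×0.47×0.735 = 1.589 m³/s
Q = Σ q = 18.07 m³/s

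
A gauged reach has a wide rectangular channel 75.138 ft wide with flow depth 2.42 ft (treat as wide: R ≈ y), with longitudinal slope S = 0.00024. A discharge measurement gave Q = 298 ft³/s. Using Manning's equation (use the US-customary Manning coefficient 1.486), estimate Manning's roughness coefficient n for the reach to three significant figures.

0.0253

A = b·y = 75.138 × 2.42 = 181.8 ft²
Wide channel: R ≈ y = 2.42 ft
n = (1.486/Q)·A·R^(2/3)·S^(1/2) = (1.486/298) × 181.8 × 1.803 × 0.01549 = 0.02532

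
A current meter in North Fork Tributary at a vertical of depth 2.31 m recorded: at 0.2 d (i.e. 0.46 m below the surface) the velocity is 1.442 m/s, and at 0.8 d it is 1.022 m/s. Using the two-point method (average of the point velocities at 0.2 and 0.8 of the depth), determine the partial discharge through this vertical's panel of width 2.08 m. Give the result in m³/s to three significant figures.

v̄ = (1.442 + 1.022) / 2 = 1.232 m/s
q = v̄ × d × w = 1.232 × 2.31 × 2.08 = 5.920 m³/s

5.92 m³/s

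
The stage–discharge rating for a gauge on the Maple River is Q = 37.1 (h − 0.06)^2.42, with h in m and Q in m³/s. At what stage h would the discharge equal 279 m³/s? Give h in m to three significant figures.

2.36 m

h − h₀ = (Q/C)^(1/b) = (279/37.1)^(1/2.42) = 2.302 m
h = 0.06 + 2.302 = 2.362 m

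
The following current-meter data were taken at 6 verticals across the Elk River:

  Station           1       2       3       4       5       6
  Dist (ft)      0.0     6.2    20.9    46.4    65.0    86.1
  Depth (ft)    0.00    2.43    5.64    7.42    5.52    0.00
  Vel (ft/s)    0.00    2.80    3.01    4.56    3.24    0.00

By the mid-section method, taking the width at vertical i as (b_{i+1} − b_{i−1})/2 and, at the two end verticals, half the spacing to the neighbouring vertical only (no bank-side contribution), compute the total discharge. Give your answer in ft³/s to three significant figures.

w_2 = (20.9 − 0.0)/2 = 10.45 ft; q_2 = 2.80 × 2.43 × 10.45 = 71.10 ft³/s
w_3 = (46.4 − 6.2)/2 = 20.1 ft; q_3 = 3.01 × 5.64 × 20.1 = 341.2 ft³/s
w_4 = (65.0 − 20.9)/2 = 22.05 ft; q_4 = 4.56 × 7.42 × 22.05 = 746.1 ft³/s
w_5 = (86.1 − 46.4)/2 = 19.85 ft; q_5 = 3.24 × 5.52 × 19.85 = 355.0 ft³/s
Stations 1, 6 contribute zero (depth or velocity is 0).
Q = Σ qᵢ = 1513 ft³/s

1510 ft³/s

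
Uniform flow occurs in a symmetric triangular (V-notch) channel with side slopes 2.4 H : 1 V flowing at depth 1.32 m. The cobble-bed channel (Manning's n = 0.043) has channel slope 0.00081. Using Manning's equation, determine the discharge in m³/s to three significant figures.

A = z·y² = 2.4×1.32² = 4.182 m²
P = 2y√(1+z²) = 2×1.32×√(1+2.4²) = 6.864 m
R = A/P = 4.182/6.864 = 0.6092 m
Q = (1/n)·A·R^(2/3)·S^(1/2) = (1/0.043) × 4.182 × 0.6092^(2/3) × 0.00081^(1/2) = 1.989 m³/s

1.99 m³/s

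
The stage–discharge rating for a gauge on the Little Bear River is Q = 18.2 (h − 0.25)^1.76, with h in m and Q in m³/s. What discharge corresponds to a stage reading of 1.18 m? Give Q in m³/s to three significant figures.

16.0 m³/s

Q = 18.2 × (1.18 − 0.25)^1.76 = 18.2 × 0.93^1.76 = 16.02 m³/s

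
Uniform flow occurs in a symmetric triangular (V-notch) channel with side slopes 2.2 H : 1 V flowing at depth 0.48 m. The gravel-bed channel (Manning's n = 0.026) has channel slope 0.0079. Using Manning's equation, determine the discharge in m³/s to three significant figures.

0.629 m³/s

A = z·y² = 2.2×0.48² = 0.5069 m²
P = 2y√(1+z²) = 2×0.48×√(1+2.2²) = 2.320 m
R = A/P = 0.5069/2.320 = 0.2185 m
Q = (1/n)·A·R^(2/3)·S^(1/2) = (1/0.026) × 0.5069 × 0.2185^(2/3) × 0.0079^(1/2) = 0.6286 m³/s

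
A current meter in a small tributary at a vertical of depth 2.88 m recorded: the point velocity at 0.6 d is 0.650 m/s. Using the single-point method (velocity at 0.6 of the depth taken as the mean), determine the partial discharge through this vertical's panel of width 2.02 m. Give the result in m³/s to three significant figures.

v̄ = v₀.₆ = 0.650 m/s
q = v̄ × d × w = 0.6500 × 2.88 × 2.02 = 3.781 m³/s

3.78 m³/s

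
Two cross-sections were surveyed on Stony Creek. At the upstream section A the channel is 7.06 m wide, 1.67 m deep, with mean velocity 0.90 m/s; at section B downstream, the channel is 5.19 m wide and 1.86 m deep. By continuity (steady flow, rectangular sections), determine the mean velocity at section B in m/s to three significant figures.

Q = A₁V₁ = (7.06×1.67) × 0.90 = 10.61 m³/s
A₂ = 5.19 × 1.86 = 9.653 m²
V₂ = Q/A₂ = 10.61/9.653 = 1.099 m/s

1.10 m/s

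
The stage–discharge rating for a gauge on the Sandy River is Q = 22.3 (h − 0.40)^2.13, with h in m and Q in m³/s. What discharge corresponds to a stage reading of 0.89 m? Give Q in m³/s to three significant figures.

Q = 22.3 × (0.89 − 0.40)^2.13 = 22.3 × 0.49^2.13 = 4.880 m³/s

4.88 m³/s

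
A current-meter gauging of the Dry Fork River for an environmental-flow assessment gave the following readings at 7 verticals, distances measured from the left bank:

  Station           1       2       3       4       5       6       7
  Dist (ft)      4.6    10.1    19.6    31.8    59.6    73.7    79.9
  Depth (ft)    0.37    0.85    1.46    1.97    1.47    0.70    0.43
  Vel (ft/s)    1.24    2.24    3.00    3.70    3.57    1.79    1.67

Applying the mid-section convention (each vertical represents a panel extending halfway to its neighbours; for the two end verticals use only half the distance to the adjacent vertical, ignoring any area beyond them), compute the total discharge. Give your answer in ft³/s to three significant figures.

334 ft³/s

w_1 = (10.1 − 4.6)/2 = 2.75 ft; q_1 = 1.24 × 0.37 × 2.75 = 1.262 ft³/s
w_2 = (19.6 − 4.6)/2 = 7.5 ft; q_2 = 2.24 × 0.85 × 7.5 = 14.28 ft³/s
w_3 = (31.8 − 10.1)/2 = 10.85 ft; q_3 = 3.00 × 1.46 × 10.85 = 47.52 ft³/s
w_4 = (59.6 − 19.6)/2 = 20 ft; q_4 = 3.70 × 1.97 × 20 = 145.8 ft³/s
w_5 = (73.7 − 31.8)/2 = 20.95 ft; q_5 = 3.57 × 1.47 × 20.95 = 109.9 ft³/s
w_6 = (79.9 − 59.6)/2 = 10.15 ft; q_6 = 1.79 × 0.70 × 10.15 = 12.72 ft³/s
w_7 = (79.9 − 73.7)/2 = 3.1 ft; q_7 = 1.67 × 0.43 × 3.1 = 2.226 ft³/s
Q = Σ qᵢ = 333.7 ft³/s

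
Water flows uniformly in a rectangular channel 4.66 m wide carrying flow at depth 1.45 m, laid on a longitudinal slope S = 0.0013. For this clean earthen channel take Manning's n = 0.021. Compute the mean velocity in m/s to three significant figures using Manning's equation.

A = b·y = 4.66 × 1.45 = 6.757 m²
P = b + 2y = 4.66 + 2×1.45 = 7.560 m
R = A/P = 6.757/7.560 = 0.8938 m
Q = (1/n)·A·R^(2/3)·S^(1/2) = (1/0.021) × 6.757 × 0.8938^(2/3) × 0.0013^(1/2) = 10.76 m³/s
V = Q/A = 10.76/6.757 = 1.593 m/s

1.59 m/s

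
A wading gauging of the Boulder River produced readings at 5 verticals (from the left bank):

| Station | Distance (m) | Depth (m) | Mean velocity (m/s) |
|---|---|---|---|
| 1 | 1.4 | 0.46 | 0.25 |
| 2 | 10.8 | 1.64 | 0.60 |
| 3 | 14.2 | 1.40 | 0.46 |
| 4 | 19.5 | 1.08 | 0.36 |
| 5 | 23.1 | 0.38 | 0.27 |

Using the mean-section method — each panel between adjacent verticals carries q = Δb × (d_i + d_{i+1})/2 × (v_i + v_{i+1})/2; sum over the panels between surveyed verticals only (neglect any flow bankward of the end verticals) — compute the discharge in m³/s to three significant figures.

10.5 m³/s

Panel 1-2: Δb = 9.4 m, d̄ = (0.46+1.64)/2 = 1.05, v̄ = (0.25+0.60)/2 = 0.425 → q = 9.4×1.05×0.425 = 4.195 m³/s
Panel 2-3: Δb = 3.4 m, d̄ = (1.64+1.40)/2 = 1.52, v̄ = (0.60+0.46)/2 = 0.53 → q = 3.4×1.52×0.53 = 2.739 m³/s
Panel 3-4: Δb = 5.3 m, d̄ = (1.40+1.08)/2 = 1.24, v̄ = (0.46+0.36)/2 = 0.41 → q = 5.3×1.24×0.41 = 2.695 m³/s
Panel 4-5: Δb = 3.6 m, d̄ = (1.08+0.38)/2 = 0.73, v̄ = (0.36+0.27)/2 = 0.315 → q = 3.6×0.73×0.315 = 0.8278 m³/s
Q = Σ q = 10.46 m³/s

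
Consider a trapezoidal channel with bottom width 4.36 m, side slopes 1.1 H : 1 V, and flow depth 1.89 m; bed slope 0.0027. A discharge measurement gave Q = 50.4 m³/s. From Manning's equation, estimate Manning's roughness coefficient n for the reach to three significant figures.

0.0143

A = (b + z·y)·y = (4.36 + 1.1×1.89)×1.89 = 12.17 m²
P = b + 2y√(1+z²) = 4.36 + 2×1.89×√(1+1.1²) = 9.979 m
R = A/P = 12.17/9.979 = 1.219 m
n = (1/Q)·A·R^(2/3)·S^(1/2) = (1/50.4) × 12.17 × 1.141 × 0.05196 = 0.01432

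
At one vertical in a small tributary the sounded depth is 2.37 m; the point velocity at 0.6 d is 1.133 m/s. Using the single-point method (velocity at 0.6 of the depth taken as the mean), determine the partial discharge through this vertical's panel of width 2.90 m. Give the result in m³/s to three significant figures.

v̄ = v₀.₆ = 1.133 m/s
q = v̄ × d × w = 1.133 × 2.37 × 2.90 = 7.787 m³/s

7.79 m³/s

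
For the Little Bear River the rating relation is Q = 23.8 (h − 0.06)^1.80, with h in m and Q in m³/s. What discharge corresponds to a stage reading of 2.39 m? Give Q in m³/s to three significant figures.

109 m³/s

Q = 23.8 × (2.39 − 0.06)^1.80 = 23.8 × 2.33^1.80 = 109.1 m³/s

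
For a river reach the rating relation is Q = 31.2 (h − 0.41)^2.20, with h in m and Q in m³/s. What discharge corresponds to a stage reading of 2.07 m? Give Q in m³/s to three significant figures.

95.1 m³/s

Q = 31.2 × (2.07 − 0.41)^2.20 = 31.2 × 1.66^2.20 = 95.15 m³/s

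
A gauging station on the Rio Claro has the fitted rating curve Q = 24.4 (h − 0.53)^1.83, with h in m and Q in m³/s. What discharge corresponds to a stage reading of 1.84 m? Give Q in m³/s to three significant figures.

Q = 24.4 × (1.84 − 0.53)^1.83 = 24.4 × 1.31^1.83 = 39.99 m³/s

40.0 m³/s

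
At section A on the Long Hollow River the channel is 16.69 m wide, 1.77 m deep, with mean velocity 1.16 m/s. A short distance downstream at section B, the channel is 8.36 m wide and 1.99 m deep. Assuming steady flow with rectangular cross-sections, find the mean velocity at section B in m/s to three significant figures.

2.06 m/s

Q = A₁V₁ = (16.69×1.77) × 1.16 = 34.27 m³/s
A₂ = 8.36 × 1.99 = 16.64 m²
V₂ = Q/A₂ = 34.27/16.64 = 2.060 m/s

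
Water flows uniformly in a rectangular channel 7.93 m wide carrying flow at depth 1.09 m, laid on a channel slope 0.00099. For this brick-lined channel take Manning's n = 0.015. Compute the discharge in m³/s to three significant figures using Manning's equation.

16.3 m³/s

A = b·y = 7.93 × 1.09 = 8.644 m²
P = b + 2y = 7.93 + 2×1.09 = 10.11 m
R = A/P = 8.644/10.11 = 0.8550 m
Q = (1/n)·A·R^(2/3)·S^(1/2) = (1/0.015) × 8.644 × 0.8550^(2/3) × 0.00099^(1/2) = 16.33 m³/s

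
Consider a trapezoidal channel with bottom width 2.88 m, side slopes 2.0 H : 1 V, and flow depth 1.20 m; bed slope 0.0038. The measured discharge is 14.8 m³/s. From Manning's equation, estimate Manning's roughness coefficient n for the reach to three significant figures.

A = (b + z·y)·y = (2.88 + 2.0×1.20)×1.20 = 6.336 m²
P = b + 2y√(1+z²) = 2.88 + 2×1.20×√(1+2.0²) = 8.247 m
R = A/P = 6.336/8.247 = 0.7683 m
n = (1/Q)·A·R^(2/3)·S^(1/2) = (1/14.8) × 6.336 × 0.8389 × 0.06164 = 0.02214

0.0221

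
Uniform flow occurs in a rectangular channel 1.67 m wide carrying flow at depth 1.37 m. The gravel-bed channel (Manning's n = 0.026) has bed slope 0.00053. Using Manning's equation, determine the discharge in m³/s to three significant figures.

A = b·y = 1.67 × 1.37 = 2.288 m²
P = b + 2y = 1.67 + 2×1.37 = 4.410 m
R = A/P = 2.288/4.410 = 0.5188 m
Q = (1/n)·A·R^(2/3)·S^(1/2) = (1/0.026) × 2.288 × 0.5188^(2/3) × 0.00053^(1/2) = 1.308 m³/s

1.31 m³/s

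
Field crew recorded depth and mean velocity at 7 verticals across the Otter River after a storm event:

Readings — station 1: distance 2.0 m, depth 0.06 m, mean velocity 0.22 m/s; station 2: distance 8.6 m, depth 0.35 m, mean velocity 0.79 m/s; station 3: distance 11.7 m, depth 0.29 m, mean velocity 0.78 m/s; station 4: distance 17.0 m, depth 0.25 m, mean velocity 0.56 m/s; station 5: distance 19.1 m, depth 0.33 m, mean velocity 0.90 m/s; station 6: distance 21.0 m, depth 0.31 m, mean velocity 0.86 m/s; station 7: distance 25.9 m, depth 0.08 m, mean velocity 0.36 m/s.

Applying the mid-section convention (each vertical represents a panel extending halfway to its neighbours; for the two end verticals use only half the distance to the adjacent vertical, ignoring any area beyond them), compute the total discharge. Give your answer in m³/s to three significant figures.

4.42 m³/s

w_1 = (8.6 − 2.0)/2 = 3.3 m; q_1 = 0.22 × 0.06 × 3.3 = 0.04356 m³/s
w_2 = (11.7 − 2.0)/2 = 4.85 m; q_2 = 0.79 × 0.35 × 4.85 = 1.341 m³/s
w_3 = (17.0 − 8.6)/2 = 4.2 m; q_3 = 0.78 × 0.29 × 4.2 = 0.9500 m³/s
w_4 = (19.1 − 11.7)/2 = 3.7 m; q_4 = 0.56 × 0.25 × 3.7 = 0.5180 m³/s
w_5 = (21.0 − 17.0)/2 = 2 m; q_5 = 0.90 × 0.33 × 2 = 0.5940 m³/s
w_6 = (25.9 − 19.1)/2 = 3.4 m; q_6 = 0.86 × 0.31 × 3.4 = 0.9064 m³/s
w_7 = (25.9 − 21.0)/2 = 2.45 m; q_7 = 0.36 × 0.08 × 2.45 = 0.07056 m³/s
Q = Σ qᵢ = 4.424 m³/s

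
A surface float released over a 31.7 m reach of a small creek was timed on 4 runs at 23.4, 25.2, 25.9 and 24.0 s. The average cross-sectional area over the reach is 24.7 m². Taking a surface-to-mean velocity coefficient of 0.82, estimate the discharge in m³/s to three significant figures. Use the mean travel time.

t̄ = (23.4 + 25.2 + 25.9 + 24.0) / 4 = 24.625 s
v_surface = L / t̄ = 31.7 / 24.625 = 1.287 m/s
v_mean = 0.82 × 1.287 = 1.056 m/s
Q = A × v_mean = 24.7 × 1.056 = 26.07 m³/s

26.1 m³/s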